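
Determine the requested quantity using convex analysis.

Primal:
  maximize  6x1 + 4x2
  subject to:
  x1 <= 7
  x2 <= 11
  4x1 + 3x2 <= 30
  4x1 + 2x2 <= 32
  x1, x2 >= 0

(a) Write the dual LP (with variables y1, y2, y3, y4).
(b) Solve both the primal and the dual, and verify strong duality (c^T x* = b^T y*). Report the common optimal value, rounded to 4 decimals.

The standard primal-dual pair for 'max c^T x s.t. A x <= b, x >= 0' is:
  Dual:  min b^T y  s.t.  A^T y >= c,  y >= 0.

So the dual LP is:
  minimize  7y1 + 11y2 + 30y3 + 32y4
  subject to:
    y1 + 4y3 + 4y4 >= 6
    y2 + 3y3 + 2y4 >= 4
    y1, y2, y3, y4 >= 0

Solving the primal: x* = (7, 0.6667).
  primal value c^T x* = 44.6667.
Solving the dual: y* = (0.6667, 0, 1.3333, 0).
  dual value b^T y* = 44.6667.
Strong duality: c^T x* = b^T y*. Confirmed.

44.6667


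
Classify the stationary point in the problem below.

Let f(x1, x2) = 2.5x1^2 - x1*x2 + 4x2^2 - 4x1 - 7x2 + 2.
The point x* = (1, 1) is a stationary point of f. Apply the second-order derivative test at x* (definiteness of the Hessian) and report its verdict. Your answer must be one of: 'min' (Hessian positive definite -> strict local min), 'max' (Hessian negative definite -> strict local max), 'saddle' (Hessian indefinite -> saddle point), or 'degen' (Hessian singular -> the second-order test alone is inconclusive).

Compute the Hessian H = grad^2 f:
  H = [[5, -1], [-1, 8]]
Verify stationarity: grad f(x*) = H x* + g = (0, 0).
Eigenvalues of H: 4.6972, 8.3028.
Both eigenvalues > 0, so H is positive definite -> x* is a strict local min.

min


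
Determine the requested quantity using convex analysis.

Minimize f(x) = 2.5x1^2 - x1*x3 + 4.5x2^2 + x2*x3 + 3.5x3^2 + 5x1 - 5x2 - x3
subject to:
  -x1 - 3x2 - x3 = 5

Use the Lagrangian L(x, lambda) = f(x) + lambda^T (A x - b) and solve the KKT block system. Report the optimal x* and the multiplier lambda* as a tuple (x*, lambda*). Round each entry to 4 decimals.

Form the Lagrangian:
  L(x, lambda) = (1/2) x^T Q x + c^T x + lambda^T (A x - b)
Stationarity (grad_x L = 0): Q x + c + A^T lambda = 0.
Primal feasibility: A x = b.

This gives the KKT block system:
  [ Q   A^T ] [ x     ]   [-c ]
  [ A    0  ] [ lambda ] = [ b ]

Solving the linear system:
  x*      = (-1.9797, -0.7949, -0.6354)
  lambda* = (-4.2633)
  f(x*)   = 8.0139

x* = (-1.9797, -0.7949, -0.6354), lambda* = (-4.2633)


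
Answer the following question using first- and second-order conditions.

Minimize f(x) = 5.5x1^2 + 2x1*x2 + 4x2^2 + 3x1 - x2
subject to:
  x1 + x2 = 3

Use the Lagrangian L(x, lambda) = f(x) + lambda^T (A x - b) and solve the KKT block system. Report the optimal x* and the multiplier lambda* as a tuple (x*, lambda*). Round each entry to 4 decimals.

Form the Lagrangian:
  L(x, lambda) = (1/2) x^T Q x + c^T x + lambda^T (A x - b)
Stationarity (grad_x L = 0): Q x + c + A^T lambda = 0.
Primal feasibility: A x = b.

This gives the KKT block system:
  [ Q   A^T ] [ x     ]   [-c ]
  [ A    0  ] [ lambda ] = [ b ]

Solving the linear system:
  x*      = (0.9333, 2.0667)
  lambda* = (-17.4)
  f(x*)   = 26.4667

x* = (0.9333, 2.0667), lambda* = (-17.4)


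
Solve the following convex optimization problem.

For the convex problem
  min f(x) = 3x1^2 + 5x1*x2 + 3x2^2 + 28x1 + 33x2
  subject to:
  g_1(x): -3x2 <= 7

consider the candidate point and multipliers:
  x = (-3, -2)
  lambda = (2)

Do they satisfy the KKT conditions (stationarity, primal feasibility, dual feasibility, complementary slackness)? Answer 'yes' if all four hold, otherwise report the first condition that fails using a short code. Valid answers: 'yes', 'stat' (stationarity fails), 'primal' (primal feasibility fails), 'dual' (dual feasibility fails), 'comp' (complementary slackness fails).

Gradient of f: grad f(x) = Q x + c = (0, 6)
Constraint values g_i(x) = a_i^T x - b_i:
  g_1((-3, -2)) = -1
Stationarity residual: grad f(x) + sum_i lambda_i a_i = (0, 0)
  -> stationarity OK
Primal feasibility (all g_i <= 0): OK
Dual feasibility (all lambda_i >= 0): OK
Complementary slackness (lambda_i * g_i(x) = 0 for all i): FAILS

Verdict: the first failing condition is complementary_slackness -> comp.

comp


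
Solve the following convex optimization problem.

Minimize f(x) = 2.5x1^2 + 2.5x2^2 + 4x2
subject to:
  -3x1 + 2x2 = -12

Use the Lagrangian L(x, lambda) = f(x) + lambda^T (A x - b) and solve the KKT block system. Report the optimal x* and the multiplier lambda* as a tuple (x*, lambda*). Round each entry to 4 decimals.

Form the Lagrangian:
  L(x, lambda) = (1/2) x^T Q x + c^T x + lambda^T (A x - b)
Stationarity (grad_x L = 0): Q x + c + A^T lambda = 0.
Primal feasibility: A x = b.

This gives the KKT block system:
  [ Q   A^T ] [ x     ]   [-c ]
  [ A    0  ] [ lambda ] = [ b ]

Solving the linear system:
  x*      = (2.4, -2.4)
  lambda* = (4)
  f(x*)   = 19.2

x* = (2.4, -2.4), lambda* = (4)


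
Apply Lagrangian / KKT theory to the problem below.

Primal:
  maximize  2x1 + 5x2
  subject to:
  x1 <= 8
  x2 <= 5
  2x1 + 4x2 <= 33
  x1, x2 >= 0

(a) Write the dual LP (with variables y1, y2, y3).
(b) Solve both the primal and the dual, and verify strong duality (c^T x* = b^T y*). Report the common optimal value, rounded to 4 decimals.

The standard primal-dual pair for 'max c^T x s.t. A x <= b, x >= 0' is:
  Dual:  min b^T y  s.t.  A^T y >= c,  y >= 0.

So the dual LP is:
  minimize  8y1 + 5y2 + 33y3
  subject to:
    y1 + 2y3 >= 2
    y2 + 4y3 >= 5
    y1, y2, y3 >= 0

Solving the primal: x* = (6.5, 5).
  primal value c^T x* = 38.
Solving the dual: y* = (0, 1, 1).
  dual value b^T y* = 38.
Strong duality: c^T x* = b^T y*. Confirmed.

38


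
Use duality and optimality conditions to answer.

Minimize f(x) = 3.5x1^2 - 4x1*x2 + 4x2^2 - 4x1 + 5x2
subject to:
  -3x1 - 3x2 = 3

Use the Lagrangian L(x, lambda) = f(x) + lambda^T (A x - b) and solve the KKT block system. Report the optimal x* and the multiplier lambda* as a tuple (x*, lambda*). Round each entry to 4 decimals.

Form the Lagrangian:
  L(x, lambda) = (1/2) x^T Q x + c^T x + lambda^T (A x - b)
Stationarity (grad_x L = 0): Q x + c + A^T lambda = 0.
Primal feasibility: A x = b.

This gives the KKT block system:
  [ Q   A^T ] [ x     ]   [-c ]
  [ A    0  ] [ lambda ] = [ b ]

Solving the linear system:
  x*      = (-0.1304, -0.8696)
  lambda* = (-0.4783)
  f(x*)   = -1.1957

x* = (-0.1304, -0.8696), lambda* = (-0.4783)


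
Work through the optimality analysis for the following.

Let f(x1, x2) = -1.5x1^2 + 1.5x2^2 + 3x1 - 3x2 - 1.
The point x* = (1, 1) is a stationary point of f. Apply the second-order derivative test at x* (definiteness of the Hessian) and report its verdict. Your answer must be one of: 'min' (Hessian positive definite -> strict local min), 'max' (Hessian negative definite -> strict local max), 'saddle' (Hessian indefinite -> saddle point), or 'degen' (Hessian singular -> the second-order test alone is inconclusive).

Compute the Hessian H = grad^2 f:
  H = [[-3, 0], [0, 3]]
Verify stationarity: grad f(x*) = H x* + g = (0, 0).
Eigenvalues of H: -3, 3.
Eigenvalues have mixed signs, so H is indefinite -> x* is a saddle point.

saddle


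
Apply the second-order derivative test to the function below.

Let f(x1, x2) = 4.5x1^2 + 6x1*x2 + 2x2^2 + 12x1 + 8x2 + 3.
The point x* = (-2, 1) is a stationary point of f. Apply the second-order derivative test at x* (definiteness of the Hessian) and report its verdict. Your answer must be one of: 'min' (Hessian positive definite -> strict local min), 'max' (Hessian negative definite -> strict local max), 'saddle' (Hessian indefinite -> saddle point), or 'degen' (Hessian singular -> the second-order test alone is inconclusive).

Compute the Hessian H = grad^2 f:
  H = [[9, 6], [6, 4]]
Verify stationarity: grad f(x*) = H x* + g = (0, 0).
Eigenvalues of H: 0, 13.
H has a zero eigenvalue (singular; positive semidefinite but not definite), so H is neither positive definite, negative definite, nor indefinite. The second-order test alone is inconclusive -> degen.
(Indeed, f is constant along the null direction of H through x*, so x* is not a strict local extremum.)

degen


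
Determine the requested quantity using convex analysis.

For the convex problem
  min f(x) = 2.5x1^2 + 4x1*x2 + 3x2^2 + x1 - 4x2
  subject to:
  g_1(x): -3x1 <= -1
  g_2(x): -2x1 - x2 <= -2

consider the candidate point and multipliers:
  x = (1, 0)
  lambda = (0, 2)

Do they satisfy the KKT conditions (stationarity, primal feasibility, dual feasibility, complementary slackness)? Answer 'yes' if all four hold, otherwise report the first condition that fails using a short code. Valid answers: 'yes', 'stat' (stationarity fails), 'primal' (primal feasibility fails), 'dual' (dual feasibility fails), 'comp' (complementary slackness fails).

Gradient of f: grad f(x) = Q x + c = (6, 0)
Constraint values g_i(x) = a_i^T x - b_i:
  g_1((1, 0)) = -2
  g_2((1, 0)) = 0
Stationarity residual: grad f(x) + sum_i lambda_i a_i = (2, -2)
  -> stationarity FAILS
Primal feasibility (all g_i <= 0): OK
Dual feasibility (all lambda_i >= 0): OK
Complementary slackness (lambda_i * g_i(x) = 0 for all i): OK

Verdict: the first failing condition is stationarity -> stat.

stat


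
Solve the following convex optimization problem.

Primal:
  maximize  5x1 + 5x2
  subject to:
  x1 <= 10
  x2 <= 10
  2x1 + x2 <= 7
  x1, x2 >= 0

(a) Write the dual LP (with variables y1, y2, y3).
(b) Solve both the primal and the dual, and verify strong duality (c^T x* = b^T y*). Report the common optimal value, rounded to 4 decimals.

The standard primal-dual pair for 'max c^T x s.t. A x <= b, x >= 0' is:
  Dual:  min b^T y  s.t.  A^T y >= c,  y >= 0.

So the dual LP is:
  minimize  10y1 + 10y2 + 7y3
  subject to:
    y1 + 2y3 >= 5
    y2 + y3 >= 5
    y1, y2, y3 >= 0

Solving the primal: x* = (0, 7).
  primal value c^T x* = 35.
Solving the dual: y* = (0, 0, 5).
  dual value b^T y* = 35.
Strong duality: c^T x* = b^T y*. Confirmed.

35


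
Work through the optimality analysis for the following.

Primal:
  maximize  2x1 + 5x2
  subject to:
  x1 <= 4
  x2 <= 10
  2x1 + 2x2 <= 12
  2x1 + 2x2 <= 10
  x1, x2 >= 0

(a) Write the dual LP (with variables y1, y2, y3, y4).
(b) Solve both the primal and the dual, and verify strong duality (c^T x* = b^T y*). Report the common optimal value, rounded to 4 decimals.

The standard primal-dual pair for 'max c^T x s.t. A x <= b, x >= 0' is:
  Dual:  min b^T y  s.t.  A^T y >= c,  y >= 0.

So the dual LP is:
  minimize  4y1 + 10y2 + 12y3 + 10y4
  subject to:
    y1 + 2y3 + 2y4 >= 2
    y2 + 2y3 + 2y4 >= 5
    y1, y2, y3, y4 >= 0

Solving the primal: x* = (0, 5).
  primal value c^T x* = 25.
Solving the dual: y* = (0, 0, 0, 2.5).
  dual value b^T y* = 25.
Strong duality: c^T x* = b^T y*. Confirmed.

25


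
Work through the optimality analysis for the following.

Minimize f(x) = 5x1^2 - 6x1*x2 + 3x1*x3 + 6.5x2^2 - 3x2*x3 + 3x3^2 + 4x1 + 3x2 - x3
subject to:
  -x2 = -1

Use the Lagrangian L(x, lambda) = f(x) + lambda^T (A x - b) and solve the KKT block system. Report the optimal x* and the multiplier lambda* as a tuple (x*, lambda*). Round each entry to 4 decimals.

Form the Lagrangian:
  L(x, lambda) = (1/2) x^T Q x + c^T x + lambda^T (A x - b)
Stationarity (grad_x L = 0): Q x + c + A^T lambda = 0.
Primal feasibility: A x = b.

This gives the KKT block system:
  [ Q   A^T ] [ x     ]   [-c ]
  [ A    0  ] [ lambda ] = [ b ]

Solving the linear system:
  x*      = (0, 1, 0.6667)
  lambda* = (14)
  f(x*)   = 8.1667

x* = (0, 1, 0.6667), lambda* = (14)


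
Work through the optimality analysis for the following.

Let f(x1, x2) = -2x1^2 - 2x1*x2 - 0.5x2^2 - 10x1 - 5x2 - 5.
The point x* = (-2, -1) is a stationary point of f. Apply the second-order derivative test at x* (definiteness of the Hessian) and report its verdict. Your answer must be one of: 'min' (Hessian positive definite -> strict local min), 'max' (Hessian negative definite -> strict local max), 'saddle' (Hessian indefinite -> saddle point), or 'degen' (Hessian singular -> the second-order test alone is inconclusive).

Compute the Hessian H = grad^2 f:
  H = [[-4, -2], [-2, -1]]
Verify stationarity: grad f(x*) = H x* + g = (0, 0).
Eigenvalues of H: -5, 0.
H has a zero eigenvalue (singular; negative semidefinite but not definite), so H is neither positive definite, negative definite, nor indefinite. The second-order test alone is inconclusive -> degen.
(Indeed, f is constant along the null direction of H through x*, so x* is not a strict local extremum.)

degen


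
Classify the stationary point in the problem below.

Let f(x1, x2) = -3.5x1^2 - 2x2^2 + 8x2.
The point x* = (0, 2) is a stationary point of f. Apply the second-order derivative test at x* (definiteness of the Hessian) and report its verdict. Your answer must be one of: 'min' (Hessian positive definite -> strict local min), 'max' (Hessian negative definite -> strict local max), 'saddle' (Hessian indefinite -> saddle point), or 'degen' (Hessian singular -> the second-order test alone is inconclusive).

Compute the Hessian H = grad^2 f:
  H = [[-7, 0], [0, -4]]
Verify stationarity: grad f(x*) = H x* + g = (0, 0).
Eigenvalues of H: -7, -4.
Both eigenvalues < 0, so H is negative definite -> x* is a strict local max.

max


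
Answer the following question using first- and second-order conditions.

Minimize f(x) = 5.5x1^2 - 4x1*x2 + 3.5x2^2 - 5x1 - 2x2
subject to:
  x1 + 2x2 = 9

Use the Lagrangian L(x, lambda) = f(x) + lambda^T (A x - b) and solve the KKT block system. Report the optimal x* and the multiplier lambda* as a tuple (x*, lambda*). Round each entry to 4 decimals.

Form the Lagrangian:
  L(x, lambda) = (1/2) x^T Q x + c^T x + lambda^T (A x - b)
Stationarity (grad_x L = 0): Q x + c + A^T lambda = 0.
Primal feasibility: A x = b.

This gives the KKT block system:
  [ Q   A^T ] [ x     ]   [-c ]
  [ A    0  ] [ lambda ] = [ b ]

Solving the linear system:
  x*      = (2.2537, 3.3731)
  lambda* = (-6.2985)
  f(x*)   = 19.3358

x* = (2.2537, 3.3731), lambda* = (-6.2985)


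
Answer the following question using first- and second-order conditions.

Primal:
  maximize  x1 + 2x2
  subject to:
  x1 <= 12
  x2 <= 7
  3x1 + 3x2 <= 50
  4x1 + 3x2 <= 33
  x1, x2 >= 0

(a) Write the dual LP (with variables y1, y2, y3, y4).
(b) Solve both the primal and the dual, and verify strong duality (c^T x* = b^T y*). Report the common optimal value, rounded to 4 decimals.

The standard primal-dual pair for 'max c^T x s.t. A x <= b, x >= 0' is:
  Dual:  min b^T y  s.t.  A^T y >= c,  y >= 0.

So the dual LP is:
  minimize  12y1 + 7y2 + 50y3 + 33y4
  subject to:
    y1 + 3y3 + 4y4 >= 1
    y2 + 3y3 + 3y4 >= 2
    y1, y2, y3, y4 >= 0

Solving the primal: x* = (3, 7).
  primal value c^T x* = 17.
Solving the dual: y* = (0, 1.25, 0, 0.25).
  dual value b^T y* = 17.
Strong duality: c^T x* = b^T y*. Confirmed.

17


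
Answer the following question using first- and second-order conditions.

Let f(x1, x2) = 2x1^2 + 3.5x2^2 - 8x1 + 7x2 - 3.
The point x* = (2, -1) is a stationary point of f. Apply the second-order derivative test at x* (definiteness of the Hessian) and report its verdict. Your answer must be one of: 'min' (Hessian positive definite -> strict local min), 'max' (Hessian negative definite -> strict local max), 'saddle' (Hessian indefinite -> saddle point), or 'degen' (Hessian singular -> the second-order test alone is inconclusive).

Compute the Hessian H = grad^2 f:
  H = [[4, 0], [0, 7]]
Verify stationarity: grad f(x*) = H x* + g = (0, 0).
Eigenvalues of H: 4, 7.
Both eigenvalues > 0, so H is positive definite -> x* is a strict local min.

min


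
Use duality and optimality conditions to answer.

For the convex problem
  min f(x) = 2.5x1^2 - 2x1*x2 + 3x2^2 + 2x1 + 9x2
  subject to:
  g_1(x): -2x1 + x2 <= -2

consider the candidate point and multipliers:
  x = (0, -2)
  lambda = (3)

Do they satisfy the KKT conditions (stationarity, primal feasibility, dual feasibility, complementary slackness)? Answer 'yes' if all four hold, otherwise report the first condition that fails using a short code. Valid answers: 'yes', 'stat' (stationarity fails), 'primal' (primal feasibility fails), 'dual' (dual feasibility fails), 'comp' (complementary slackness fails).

Gradient of f: grad f(x) = Q x + c = (6, -3)
Constraint values g_i(x) = a_i^T x - b_i:
  g_1((0, -2)) = 0
Stationarity residual: grad f(x) + sum_i lambda_i a_i = (0, 0)
  -> stationarity OK
Primal feasibility (all g_i <= 0): OK
Dual feasibility (all lambda_i >= 0): OK
Complementary slackness (lambda_i * g_i(x) = 0 for all i): OK

Verdict: yes, KKT holds.

yes


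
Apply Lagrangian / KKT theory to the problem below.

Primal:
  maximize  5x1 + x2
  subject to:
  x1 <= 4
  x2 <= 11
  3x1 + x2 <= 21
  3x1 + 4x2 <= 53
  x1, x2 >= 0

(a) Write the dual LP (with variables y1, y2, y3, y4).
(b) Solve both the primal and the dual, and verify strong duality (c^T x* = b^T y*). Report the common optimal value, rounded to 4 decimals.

The standard primal-dual pair for 'max c^T x s.t. A x <= b, x >= 0' is:
  Dual:  min b^T y  s.t.  A^T y >= c,  y >= 0.

So the dual LP is:
  minimize  4y1 + 11y2 + 21y3 + 53y4
  subject to:
    y1 + 3y3 + 3y4 >= 5
    y2 + y3 + 4y4 >= 1
    y1, y2, y3, y4 >= 0

Solving the primal: x* = (4, 9).
  primal value c^T x* = 29.
Solving the dual: y* = (2, 0, 1, 0).
  dual value b^T y* = 29.
Strong duality: c^T x* = b^T y*. Confirmed.

29


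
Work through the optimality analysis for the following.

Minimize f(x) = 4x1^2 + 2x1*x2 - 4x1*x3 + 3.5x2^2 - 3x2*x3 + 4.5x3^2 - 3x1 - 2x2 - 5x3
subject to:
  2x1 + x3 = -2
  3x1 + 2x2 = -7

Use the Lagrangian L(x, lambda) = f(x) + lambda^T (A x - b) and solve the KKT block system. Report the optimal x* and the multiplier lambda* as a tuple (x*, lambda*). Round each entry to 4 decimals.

Form the Lagrangian:
  L(x, lambda) = (1/2) x^T Q x + c^T x + lambda^T (A x - b)
Stationarity (grad_x L = 0): Q x + c + A^T lambda = 0.
Primal feasibility: A x = b.

This gives the KKT block system:
  [ Q   A^T ] [ x     ]   [-c ]
  [ A    0  ] [ lambda ] = [ b ]

Solving the linear system:
  x*      = (-1.0386, -1.942, 0.0773)
  lambda* = (-5.6763, 8.9517)
  f(x*)   = 28.9614

x* = (-1.0386, -1.942, 0.0773), lambda* = (-5.6763, 8.9517)


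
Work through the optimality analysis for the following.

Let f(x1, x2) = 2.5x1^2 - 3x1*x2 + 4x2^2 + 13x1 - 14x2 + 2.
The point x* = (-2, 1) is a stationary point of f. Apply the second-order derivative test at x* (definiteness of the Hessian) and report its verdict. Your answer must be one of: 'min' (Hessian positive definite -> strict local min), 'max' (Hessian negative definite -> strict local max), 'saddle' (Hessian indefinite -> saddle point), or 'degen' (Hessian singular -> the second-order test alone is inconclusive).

Compute the Hessian H = grad^2 f:
  H = [[5, -3], [-3, 8]]
Verify stationarity: grad f(x*) = H x* + g = (0, 0).
Eigenvalues of H: 3.1459, 9.8541.
Both eigenvalues > 0, so H is positive definite -> x* is a strict local min.

min


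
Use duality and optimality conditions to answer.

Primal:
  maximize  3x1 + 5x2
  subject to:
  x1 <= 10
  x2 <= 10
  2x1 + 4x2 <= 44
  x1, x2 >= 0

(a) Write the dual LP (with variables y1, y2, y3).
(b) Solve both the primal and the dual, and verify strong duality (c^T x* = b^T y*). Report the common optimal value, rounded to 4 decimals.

The standard primal-dual pair for 'max c^T x s.t. A x <= b, x >= 0' is:
  Dual:  min b^T y  s.t.  A^T y >= c,  y >= 0.

So the dual LP is:
  minimize  10y1 + 10y2 + 44y3
  subject to:
    y1 + 2y3 >= 3
    y2 + 4y3 >= 5
    y1, y2, y3 >= 0

Solving the primal: x* = (10, 6).
  primal value c^T x* = 60.
Solving the dual: y* = (0.5, 0, 1.25).
  dual value b^T y* = 60.
Strong duality: c^T x* = b^T y*. Confirmed.

60


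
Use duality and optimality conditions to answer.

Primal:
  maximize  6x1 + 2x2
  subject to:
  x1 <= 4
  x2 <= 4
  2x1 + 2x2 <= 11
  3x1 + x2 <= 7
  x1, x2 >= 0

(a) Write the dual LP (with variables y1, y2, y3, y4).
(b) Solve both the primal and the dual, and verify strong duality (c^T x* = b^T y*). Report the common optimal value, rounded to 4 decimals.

The standard primal-dual pair for 'max c^T x s.t. A x <= b, x >= 0' is:
  Dual:  min b^T y  s.t.  A^T y >= c,  y >= 0.

So the dual LP is:
  minimize  4y1 + 4y2 + 11y3 + 7y4
  subject to:
    y1 + 2y3 + 3y4 >= 6
    y2 + 2y3 + y4 >= 2
    y1, y2, y3, y4 >= 0

Solving the primal: x* = (1, 4).
  primal value c^T x* = 14.
Solving the dual: y* = (0, 0, 0, 2).
  dual value b^T y* = 14.
Strong duality: c^T x* = b^T y*. Confirmed.

14


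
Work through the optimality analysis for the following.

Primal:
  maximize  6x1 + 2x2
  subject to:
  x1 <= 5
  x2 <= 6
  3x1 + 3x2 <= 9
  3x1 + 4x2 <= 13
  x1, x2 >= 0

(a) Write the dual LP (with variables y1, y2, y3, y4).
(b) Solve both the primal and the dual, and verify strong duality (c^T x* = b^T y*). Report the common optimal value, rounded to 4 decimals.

The standard primal-dual pair for 'max c^T x s.t. A x <= b, x >= 0' is:
  Dual:  min b^T y  s.t.  A^T y >= c,  y >= 0.

So the dual LP is:
  minimize  5y1 + 6y2 + 9y3 + 13y4
  subject to:
    y1 + 3y3 + 3y4 >= 6
    y2 + 3y3 + 4y4 >= 2
    y1, y2, y3, y4 >= 0

Solving the primal: x* = (3, 0).
  primal value c^T x* = 18.
Solving the dual: y* = (0, 0, 2, 0).
  dual value b^T y* = 18.
Strong duality: c^T x* = b^T y*. Confirmed.

18


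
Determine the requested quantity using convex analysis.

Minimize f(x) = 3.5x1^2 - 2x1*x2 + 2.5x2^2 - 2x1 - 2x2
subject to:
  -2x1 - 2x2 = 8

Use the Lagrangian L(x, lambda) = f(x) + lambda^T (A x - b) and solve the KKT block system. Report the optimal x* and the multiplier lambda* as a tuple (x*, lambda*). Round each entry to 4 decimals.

Form the Lagrangian:
  L(x, lambda) = (1/2) x^T Q x + c^T x + lambda^T (A x - b)
Stationarity (grad_x L = 0): Q x + c + A^T lambda = 0.
Primal feasibility: A x = b.

This gives the KKT block system:
  [ Q   A^T ] [ x     ]   [-c ]
  [ A    0  ] [ lambda ] = [ b ]

Solving the linear system:
  x*      = (-1.75, -2.25)
  lambda* = (-4.875)
  f(x*)   = 23.5

x* = (-1.75, -2.25), lambda* = (-4.875)


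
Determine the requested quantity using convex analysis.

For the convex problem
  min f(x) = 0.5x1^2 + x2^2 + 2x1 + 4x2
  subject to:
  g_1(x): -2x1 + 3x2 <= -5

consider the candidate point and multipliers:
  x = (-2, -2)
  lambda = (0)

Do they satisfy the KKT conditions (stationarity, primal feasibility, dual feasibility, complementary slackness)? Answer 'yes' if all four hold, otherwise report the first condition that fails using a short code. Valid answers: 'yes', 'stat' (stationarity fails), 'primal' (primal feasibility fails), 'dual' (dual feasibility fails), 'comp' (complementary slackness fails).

Gradient of f: grad f(x) = Q x + c = (0, 0)
Constraint values g_i(x) = a_i^T x - b_i:
  g_1((-2, -2)) = 3
Stationarity residual: grad f(x) + sum_i lambda_i a_i = (0, 0)
  -> stationarity OK
Primal feasibility (all g_i <= 0): FAILS
Dual feasibility (all lambda_i >= 0): OK
Complementary slackness (lambda_i * g_i(x) = 0 for all i): OK

Verdict: the first failing condition is primal_feasibility -> primal.

primal


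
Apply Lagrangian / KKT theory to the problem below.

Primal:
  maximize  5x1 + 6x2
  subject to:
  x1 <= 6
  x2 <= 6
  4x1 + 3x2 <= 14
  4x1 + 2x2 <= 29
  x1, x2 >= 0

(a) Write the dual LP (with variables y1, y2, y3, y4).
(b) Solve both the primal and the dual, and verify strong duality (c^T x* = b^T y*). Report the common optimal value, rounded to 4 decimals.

The standard primal-dual pair for 'max c^T x s.t. A x <= b, x >= 0' is:
  Dual:  min b^T y  s.t.  A^T y >= c,  y >= 0.

So the dual LP is:
  minimize  6y1 + 6y2 + 14y3 + 29y4
  subject to:
    y1 + 4y3 + 4y4 >= 5
    y2 + 3y3 + 2y4 >= 6
    y1, y2, y3, y4 >= 0

Solving the primal: x* = (0, 4.6667).
  primal value c^T x* = 28.
Solving the dual: y* = (0, 0, 2, 0).
  dual value b^T y* = 28.
Strong duality: c^T x* = b^T y*. Confirmed.

28


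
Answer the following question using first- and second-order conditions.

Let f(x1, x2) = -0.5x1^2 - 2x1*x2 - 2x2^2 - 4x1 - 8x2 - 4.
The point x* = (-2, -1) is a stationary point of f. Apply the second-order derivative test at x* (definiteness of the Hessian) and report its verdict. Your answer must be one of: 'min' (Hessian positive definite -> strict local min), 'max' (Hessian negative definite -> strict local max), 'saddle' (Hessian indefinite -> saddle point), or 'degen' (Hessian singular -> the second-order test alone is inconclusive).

Compute the Hessian H = grad^2 f:
  H = [[-1, -2], [-2, -4]]
Verify stationarity: grad f(x*) = H x* + g = (0, 0).
Eigenvalues of H: -5, 0.
H has a zero eigenvalue (singular; negative semidefinite but not definite), so H is neither positive definite, negative definite, nor indefinite. The second-order test alone is inconclusive -> degen.
(Indeed, f is constant along the null direction of H through x*, so x* is not a strict local extremum.)

degen


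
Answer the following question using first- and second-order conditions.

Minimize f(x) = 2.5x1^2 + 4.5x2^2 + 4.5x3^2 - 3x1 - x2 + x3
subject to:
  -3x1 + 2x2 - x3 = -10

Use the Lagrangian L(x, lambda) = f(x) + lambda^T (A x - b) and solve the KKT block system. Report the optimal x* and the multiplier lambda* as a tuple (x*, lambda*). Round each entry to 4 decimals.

Form the Lagrangian:
  L(x, lambda) = (1/2) x^T Q x + c^T x + lambda^T (A x - b)
Stationarity (grad_x L = 0): Q x + c + A^T lambda = 0.
Primal feasibility: A x = b.

This gives the KKT block system:
  [ Q   A^T ] [ x     ]   [-c ]
  [ A    0  ] [ lambda ] = [ b ]

Solving the linear system:
  x*      = (2.7736, -0.6939, 0.2914)
  lambda* = (3.6226)
  f(x*)   = 14.4455

x* = (2.7736, -0.6939, 0.2914), lambda* = (3.6226)


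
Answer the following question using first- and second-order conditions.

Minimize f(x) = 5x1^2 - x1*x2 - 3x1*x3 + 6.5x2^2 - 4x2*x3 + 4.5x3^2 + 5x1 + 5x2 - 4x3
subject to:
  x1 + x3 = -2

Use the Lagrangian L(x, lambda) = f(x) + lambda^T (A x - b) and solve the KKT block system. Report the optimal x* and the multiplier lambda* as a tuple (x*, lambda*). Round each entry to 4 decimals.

Form the Lagrangian:
  L(x, lambda) = (1/2) x^T Q x + c^T x + lambda^T (A x - b)
Stationarity (grad_x L = 0): Q x + c + A^T lambda = 0.
Primal feasibility: A x = b.

This gives the KKT block system:
  [ Q   A^T ] [ x     ]   [-c ]
  [ A    0  ] [ lambda ] = [ b ]

Solving the linear system:
  x*      = (-1.2342, -0.7152, -0.7658)
  lambda* = (4.3291)
  f(x*)   = 0.9873

x* = (-1.2342, -0.7152, -0.7658), lambda* = (4.3291)


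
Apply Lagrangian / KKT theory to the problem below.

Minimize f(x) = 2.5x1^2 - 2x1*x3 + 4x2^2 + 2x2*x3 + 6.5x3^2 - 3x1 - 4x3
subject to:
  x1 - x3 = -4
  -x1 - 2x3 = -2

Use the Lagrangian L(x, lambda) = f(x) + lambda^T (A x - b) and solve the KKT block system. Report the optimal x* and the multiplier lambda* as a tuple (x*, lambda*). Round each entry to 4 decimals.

Form the Lagrangian:
  L(x, lambda) = (1/2) x^T Q x + c^T x + lambda^T (A x - b)
Stationarity (grad_x L = 0): Q x + c + A^T lambda = 0.
Primal feasibility: A x = b.

This gives the KKT block system:
  [ Q   A^T ] [ x     ]   [-c ]
  [ A    0  ] [ lambda ] = [ b ]

Solving the linear system:
  x*      = (-2, -0.5, 2)
  lambda* = (19.6667, 2.6667)
  f(x*)   = 41

x* = (-2, -0.5, 2), lambda* = (19.6667, 2.6667)


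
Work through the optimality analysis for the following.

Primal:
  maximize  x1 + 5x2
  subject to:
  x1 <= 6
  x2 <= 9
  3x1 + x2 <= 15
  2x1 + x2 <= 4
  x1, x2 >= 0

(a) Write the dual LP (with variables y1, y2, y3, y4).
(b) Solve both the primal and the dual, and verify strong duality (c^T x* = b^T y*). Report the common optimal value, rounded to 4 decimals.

The standard primal-dual pair for 'max c^T x s.t. A x <= b, x >= 0' is:
  Dual:  min b^T y  s.t.  A^T y >= c,  y >= 0.

So the dual LP is:
  minimize  6y1 + 9y2 + 15y3 + 4y4
  subject to:
    y1 + 3y3 + 2y4 >= 1
    y2 + y3 + y4 >= 5
    y1, y2, y3, y4 >= 0

Solving the primal: x* = (0, 4).
  primal value c^T x* = 20.
Solving the dual: y* = (0, 0, 0, 5).
  dual value b^T y* = 20.
Strong duality: c^T x* = b^T y*. Confirmed.

20


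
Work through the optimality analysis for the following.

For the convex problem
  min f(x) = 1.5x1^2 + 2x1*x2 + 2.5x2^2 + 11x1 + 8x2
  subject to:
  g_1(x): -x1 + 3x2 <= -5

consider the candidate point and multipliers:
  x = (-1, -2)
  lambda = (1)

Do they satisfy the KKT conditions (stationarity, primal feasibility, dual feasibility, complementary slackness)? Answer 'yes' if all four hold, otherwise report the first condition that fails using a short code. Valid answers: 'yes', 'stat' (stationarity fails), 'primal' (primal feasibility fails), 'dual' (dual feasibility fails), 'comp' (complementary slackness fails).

Gradient of f: grad f(x) = Q x + c = (4, -4)
Constraint values g_i(x) = a_i^T x - b_i:
  g_1((-1, -2)) = 0
Stationarity residual: grad f(x) + sum_i lambda_i a_i = (3, -1)
  -> stationarity FAILS
Primal feasibility (all g_i <= 0): OK
Dual feasibility (all lambda_i >= 0): OK
Complementary slackness (lambda_i * g_i(x) = 0 for all i): OK

Verdict: the first failing condition is stationarity -> stat.

stat


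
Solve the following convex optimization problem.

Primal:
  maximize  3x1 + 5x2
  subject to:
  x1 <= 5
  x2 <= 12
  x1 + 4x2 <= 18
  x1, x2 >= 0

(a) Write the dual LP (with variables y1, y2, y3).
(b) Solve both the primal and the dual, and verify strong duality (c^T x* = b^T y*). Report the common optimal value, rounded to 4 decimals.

The standard primal-dual pair for 'max c^T x s.t. A x <= b, x >= 0' is:
  Dual:  min b^T y  s.t.  A^T y >= c,  y >= 0.

So the dual LP is:
  minimize  5y1 + 12y2 + 18y3
  subject to:
    y1 + y3 >= 3
    y2 + 4y3 >= 5
    y1, y2, y3 >= 0

Solving the primal: x* = (5, 3.25).
  primal value c^T x* = 31.25.
Solving the dual: y* = (1.75, 0, 1.25).
  dual value b^T y* = 31.25.
Strong duality: c^T x* = b^T y*. Confirmed.

31.25


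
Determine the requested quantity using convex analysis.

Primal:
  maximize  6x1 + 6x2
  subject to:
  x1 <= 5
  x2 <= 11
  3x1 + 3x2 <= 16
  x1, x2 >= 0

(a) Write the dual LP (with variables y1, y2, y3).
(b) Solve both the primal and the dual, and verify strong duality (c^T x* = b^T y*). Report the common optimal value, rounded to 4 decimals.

The standard primal-dual pair for 'max c^T x s.t. A x <= b, x >= 0' is:
  Dual:  min b^T y  s.t.  A^T y >= c,  y >= 0.

So the dual LP is:
  minimize  5y1 + 11y2 + 16y3
  subject to:
    y1 + 3y3 >= 6
    y2 + 3y3 >= 6
    y1, y2, y3 >= 0

Solving the primal: x* = (0, 5.3333).
  primal value c^T x* = 32.
Solving the dual: y* = (0, 0, 2).
  dual value b^T y* = 32.
Strong duality: c^T x* = b^T y*. Confirmed.

32


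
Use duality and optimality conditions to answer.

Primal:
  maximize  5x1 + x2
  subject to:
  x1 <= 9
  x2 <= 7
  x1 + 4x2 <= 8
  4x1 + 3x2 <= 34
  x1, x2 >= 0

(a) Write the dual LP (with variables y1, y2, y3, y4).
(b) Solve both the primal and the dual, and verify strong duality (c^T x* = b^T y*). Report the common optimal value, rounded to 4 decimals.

The standard primal-dual pair for 'max c^T x s.t. A x <= b, x >= 0' is:
  Dual:  min b^T y  s.t.  A^T y >= c,  y >= 0.

So the dual LP is:
  minimize  9y1 + 7y2 + 8y3 + 34y4
  subject to:
    y1 + y3 + 4y4 >= 5
    y2 + 4y3 + 3y4 >= 1
    y1, y2, y3, y4 >= 0

Solving the primal: x* = (8, 0).
  primal value c^T x* = 40.
Solving the dual: y* = (0, 0, 5, 0).
  dual value b^T y* = 40.
Strong duality: c^T x* = b^T y*. Confirmed.

40


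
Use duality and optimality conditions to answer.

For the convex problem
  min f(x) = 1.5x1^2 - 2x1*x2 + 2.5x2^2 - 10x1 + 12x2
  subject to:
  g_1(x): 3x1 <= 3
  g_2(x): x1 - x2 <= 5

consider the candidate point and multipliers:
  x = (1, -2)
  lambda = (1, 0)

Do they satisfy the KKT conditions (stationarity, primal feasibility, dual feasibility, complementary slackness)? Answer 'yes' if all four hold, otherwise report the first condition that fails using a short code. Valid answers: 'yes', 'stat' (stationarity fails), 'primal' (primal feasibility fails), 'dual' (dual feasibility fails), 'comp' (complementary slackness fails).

Gradient of f: grad f(x) = Q x + c = (-3, 0)
Constraint values g_i(x) = a_i^T x - b_i:
  g_1((1, -2)) = 0
  g_2((1, -2)) = -2
Stationarity residual: grad f(x) + sum_i lambda_i a_i = (0, 0)
  -> stationarity OK
Primal feasibility (all g_i <= 0): OK
Dual feasibility (all lambda_i >= 0): OK
Complementary slackness (lambda_i * g_i(x) = 0 for all i): OK

Verdict: yes, KKT holds.

yes


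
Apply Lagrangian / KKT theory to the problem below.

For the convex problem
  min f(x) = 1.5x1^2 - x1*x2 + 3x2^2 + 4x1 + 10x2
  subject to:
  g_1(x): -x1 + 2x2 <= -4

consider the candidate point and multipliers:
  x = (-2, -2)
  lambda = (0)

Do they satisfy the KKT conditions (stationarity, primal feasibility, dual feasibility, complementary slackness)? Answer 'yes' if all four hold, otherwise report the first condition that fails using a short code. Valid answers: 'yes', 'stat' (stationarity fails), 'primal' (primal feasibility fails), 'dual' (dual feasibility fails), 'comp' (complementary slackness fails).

Gradient of f: grad f(x) = Q x + c = (0, 0)
Constraint values g_i(x) = a_i^T x - b_i:
  g_1((-2, -2)) = 2
Stationarity residual: grad f(x) + sum_i lambda_i a_i = (0, 0)
  -> stationarity OK
Primal feasibility (all g_i <= 0): FAILS
Dual feasibility (all lambda_i >= 0): OK
Complementary slackness (lambda_i * g_i(x) = 0 for all i): OK

Verdict: the first failing condition is primal_feasibility -> primal.

primal


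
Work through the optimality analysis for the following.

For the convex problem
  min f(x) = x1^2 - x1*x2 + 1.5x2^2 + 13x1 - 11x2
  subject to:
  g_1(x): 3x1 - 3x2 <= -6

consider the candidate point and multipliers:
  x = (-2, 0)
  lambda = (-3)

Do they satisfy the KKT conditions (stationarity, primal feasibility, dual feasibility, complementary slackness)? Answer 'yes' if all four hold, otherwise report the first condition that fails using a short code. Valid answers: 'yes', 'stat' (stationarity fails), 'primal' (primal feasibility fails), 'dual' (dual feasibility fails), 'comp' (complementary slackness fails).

Gradient of f: grad f(x) = Q x + c = (9, -9)
Constraint values g_i(x) = a_i^T x - b_i:
  g_1((-2, 0)) = 0
Stationarity residual: grad f(x) + sum_i lambda_i a_i = (0, 0)
  -> stationarity OK
Primal feasibility (all g_i <= 0): OK
Dual feasibility (all lambda_i >= 0): FAILS
Complementary slackness (lambda_i * g_i(x) = 0 for all i): OK

Verdict: the first failing condition is dual_feasibility -> dual.

dual


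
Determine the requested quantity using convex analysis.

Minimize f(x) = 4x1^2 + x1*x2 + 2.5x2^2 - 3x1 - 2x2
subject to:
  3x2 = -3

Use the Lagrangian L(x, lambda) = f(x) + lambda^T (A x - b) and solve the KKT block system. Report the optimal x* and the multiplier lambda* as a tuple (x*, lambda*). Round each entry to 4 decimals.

Form the Lagrangian:
  L(x, lambda) = (1/2) x^T Q x + c^T x + lambda^T (A x - b)
Stationarity (grad_x L = 0): Q x + c + A^T lambda = 0.
Primal feasibility: A x = b.

This gives the KKT block system:
  [ Q   A^T ] [ x     ]   [-c ]
  [ A    0  ] [ lambda ] = [ b ]

Solving the linear system:
  x*      = (0.5, -1)
  lambda* = (2.1667)
  f(x*)   = 3.5

x* = (0.5, -1), lambda* = (2.1667)


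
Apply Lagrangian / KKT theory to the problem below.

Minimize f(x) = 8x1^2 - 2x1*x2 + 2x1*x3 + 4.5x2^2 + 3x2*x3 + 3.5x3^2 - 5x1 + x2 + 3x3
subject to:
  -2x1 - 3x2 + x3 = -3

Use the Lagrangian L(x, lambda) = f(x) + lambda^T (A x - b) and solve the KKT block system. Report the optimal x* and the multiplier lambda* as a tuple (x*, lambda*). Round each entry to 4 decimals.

Form the Lagrangian:
  L(x, lambda) = (1/2) x^T Q x + c^T x + lambda^T (A x - b)
Stationarity (grad_x L = 0): Q x + c + A^T lambda = 0.
Primal feasibility: A x = b.

This gives the KKT block system:
  [ Q   A^T ] [ x     ]   [-c ]
  [ A    0  ] [ lambda ] = [ b ]

Solving the linear system:
  x*      = (0.5091, 0.3947, -0.7976)
  lambda* = (0.3806)
  f(x*)   = -1.7009

x* = (0.5091, 0.3947, -0.7976), lambda* = (0.3806)


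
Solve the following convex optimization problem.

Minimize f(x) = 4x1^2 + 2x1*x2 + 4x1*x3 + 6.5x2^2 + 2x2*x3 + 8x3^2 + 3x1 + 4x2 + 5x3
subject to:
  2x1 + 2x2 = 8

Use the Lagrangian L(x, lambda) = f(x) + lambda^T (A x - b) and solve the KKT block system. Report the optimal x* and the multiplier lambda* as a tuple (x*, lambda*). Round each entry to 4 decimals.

Form the Lagrangian:
  L(x, lambda) = (1/2) x^T Q x + c^T x + lambda^T (A x - b)
Stationarity (grad_x L = 0): Q x + c + A^T lambda = 0.
Primal feasibility: A x = b.

This gives the KKT block system:
  [ Q   A^T ] [ x     ]   [-c ]
  [ A    0  ] [ lambda ] = [ b ]

Solving the linear system:
  x*      = (2.7836, 1.2164, -1.1604)
  lambda* = (-11.5299)
  f(x*)   = 49.8265

x* = (2.7836, 1.2164, -1.1604), lambda* = (-11.5299)


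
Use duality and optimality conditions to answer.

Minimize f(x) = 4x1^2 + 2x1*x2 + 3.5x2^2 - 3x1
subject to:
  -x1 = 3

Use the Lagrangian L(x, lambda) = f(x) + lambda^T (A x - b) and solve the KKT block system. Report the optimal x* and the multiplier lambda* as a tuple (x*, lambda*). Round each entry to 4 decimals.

Form the Lagrangian:
  L(x, lambda) = (1/2) x^T Q x + c^T x + lambda^T (A x - b)
Stationarity (grad_x L = 0): Q x + c + A^T lambda = 0.
Primal feasibility: A x = b.

This gives the KKT block system:
  [ Q   A^T ] [ x     ]   [-c ]
  [ A    0  ] [ lambda ] = [ b ]

Solving the linear system:
  x*      = (-3, 0.8571)
  lambda* = (-25.2857)
  f(x*)   = 42.4286

x* = (-3, 0.8571), lambda* = (-25.2857)


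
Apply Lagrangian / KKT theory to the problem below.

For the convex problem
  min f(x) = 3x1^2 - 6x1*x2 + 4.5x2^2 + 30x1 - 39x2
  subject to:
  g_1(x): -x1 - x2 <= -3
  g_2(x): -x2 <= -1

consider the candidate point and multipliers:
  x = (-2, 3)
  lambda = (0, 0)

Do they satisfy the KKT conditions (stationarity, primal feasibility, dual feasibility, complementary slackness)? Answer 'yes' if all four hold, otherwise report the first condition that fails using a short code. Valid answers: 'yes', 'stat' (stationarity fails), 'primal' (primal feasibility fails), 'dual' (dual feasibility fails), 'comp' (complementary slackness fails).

Gradient of f: grad f(x) = Q x + c = (0, 0)
Constraint values g_i(x) = a_i^T x - b_i:
  g_1((-2, 3)) = 2
  g_2((-2, 3)) = -2
Stationarity residual: grad f(x) + sum_i lambda_i a_i = (0, 0)
  -> stationarity OK
Primal feasibility (all g_i <= 0): FAILS
Dual feasibility (all lambda_i >= 0): OK
Complementary slackness (lambda_i * g_i(x) = 0 for all i): OK

Verdict: the first failing condition is primal_feasibility -> primal.

primal


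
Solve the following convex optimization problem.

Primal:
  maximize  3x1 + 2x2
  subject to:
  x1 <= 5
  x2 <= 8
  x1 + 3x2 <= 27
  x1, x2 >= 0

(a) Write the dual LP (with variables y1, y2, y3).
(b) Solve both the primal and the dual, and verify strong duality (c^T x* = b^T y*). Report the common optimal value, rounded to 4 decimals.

The standard primal-dual pair for 'max c^T x s.t. A x <= b, x >= 0' is:
  Dual:  min b^T y  s.t.  A^T y >= c,  y >= 0.

So the dual LP is:
  minimize  5y1 + 8y2 + 27y3
  subject to:
    y1 + y3 >= 3
    y2 + 3y3 >= 2
    y1, y2, y3 >= 0

Solving the primal: x* = (5, 7.3333).
  primal value c^T x* = 29.6667.
Solving the dual: y* = (2.3333, 0, 0.6667).
  dual value b^T y* = 29.6667.
Strong duality: c^T x* = b^T y*. Confirmed.

29.6667


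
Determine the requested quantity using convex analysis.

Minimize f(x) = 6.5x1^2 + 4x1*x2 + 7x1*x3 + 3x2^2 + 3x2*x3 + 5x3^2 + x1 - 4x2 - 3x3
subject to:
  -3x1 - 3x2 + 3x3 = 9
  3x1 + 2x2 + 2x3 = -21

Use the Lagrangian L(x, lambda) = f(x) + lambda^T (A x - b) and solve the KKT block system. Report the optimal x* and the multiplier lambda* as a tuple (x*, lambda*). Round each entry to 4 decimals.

Form the Lagrangian:
  L(x, lambda) = (1/2) x^T Q x + c^T x + lambda^T (A x - b)
Stationarity (grad_x L = 0): Q x + c + A^T lambda = 0.
Primal feasibility: A x = b.

This gives the KKT block system:
  [ Q   A^T ] [ x     ]   [-c ]
  [ A    0  ] [ lambda ] = [ b ]

Solving the linear system:
  x*      = (-2.8681, -3.1648, -3.033)
  lambda* = (3.2234, 26.6154)
  f(x*)   = 274.4011

x* = (-2.8681, -3.1648, -3.033), lambda* = (3.2234, 26.6154)
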